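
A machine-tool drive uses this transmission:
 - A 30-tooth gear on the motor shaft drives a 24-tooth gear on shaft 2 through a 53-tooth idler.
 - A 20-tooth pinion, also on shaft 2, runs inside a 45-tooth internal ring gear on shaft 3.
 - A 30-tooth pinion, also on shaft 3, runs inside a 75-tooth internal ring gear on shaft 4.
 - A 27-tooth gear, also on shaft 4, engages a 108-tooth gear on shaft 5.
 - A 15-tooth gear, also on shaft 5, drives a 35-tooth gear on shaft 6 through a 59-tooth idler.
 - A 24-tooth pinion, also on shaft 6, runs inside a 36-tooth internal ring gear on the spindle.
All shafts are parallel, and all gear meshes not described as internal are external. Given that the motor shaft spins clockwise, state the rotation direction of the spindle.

counterclockwise

the motor shaft → shaft 2: driver → idler → driven is 2 external meshes, 2 reversals → CW.
shaft 2 → shaft 3: internal mesh, same direction → CW.
shaft 3 → shaft 4: internal mesh, same direction → CW.
shaft 4 → shaft 5: external mesh, 1 reversal → CCW.
shaft 5 → shaft 6: driver → idler → driven is 2 external meshes, 2 reversals → CCW.
shaft 6 → the spindle: internal mesh, same direction → CCW.
5 reversals in total — an odd number — so the spindle turns opposite to the motor shaft.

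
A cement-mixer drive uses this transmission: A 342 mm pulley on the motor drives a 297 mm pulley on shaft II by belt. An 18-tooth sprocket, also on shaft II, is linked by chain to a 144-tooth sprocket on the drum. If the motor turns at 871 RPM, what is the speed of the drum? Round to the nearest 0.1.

125.4 RPM

the motor → shaft II (belt, 297/342): 871 ÷ 0.86842 = 1003 RPM
shaft II → the drum (chain, 144/18): 1003 ÷ 8 = 125.37 RPM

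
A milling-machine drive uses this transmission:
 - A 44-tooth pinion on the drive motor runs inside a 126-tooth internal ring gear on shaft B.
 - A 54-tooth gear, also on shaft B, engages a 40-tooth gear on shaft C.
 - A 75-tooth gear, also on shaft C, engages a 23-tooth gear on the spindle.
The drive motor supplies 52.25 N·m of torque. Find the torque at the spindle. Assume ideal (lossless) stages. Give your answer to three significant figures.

Internal gear: ratio = 126/44 = 2.8636; torque at shaft B = 52.25 × 2.8636 = 149.62 N·m.
Gear mesh: ratio = 40/54 = 0.74074; torque at shaft C = 149.62 × 0.74074 = 110.83 N·m.
Gear mesh: ratio = 23/75 = 0.30667; torque at the spindle = 110.83 × 0.30667 = 33.989 N·m.

34.0 N·m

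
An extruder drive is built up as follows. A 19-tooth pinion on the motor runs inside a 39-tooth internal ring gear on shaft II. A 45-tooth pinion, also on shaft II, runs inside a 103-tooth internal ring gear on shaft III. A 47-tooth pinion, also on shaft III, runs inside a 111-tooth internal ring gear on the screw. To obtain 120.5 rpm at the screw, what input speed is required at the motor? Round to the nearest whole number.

Overall ratio R = 2.0526 × 2.2889 × 2.3617 = 11.096.
Required input speed = output speed × R = 120.5 × 11.096 = 1337.1 rpm.

1337 rpm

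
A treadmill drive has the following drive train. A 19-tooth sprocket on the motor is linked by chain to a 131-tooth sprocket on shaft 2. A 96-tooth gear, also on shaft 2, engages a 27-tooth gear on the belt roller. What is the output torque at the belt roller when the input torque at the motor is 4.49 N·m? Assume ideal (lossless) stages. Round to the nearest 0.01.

8.71 N·m

Chain: ratio = 131/19 = 6.8947; torque at shaft 2 = 4.49 × 6.8947 = 30.957 N·m.
Gear mesh: ratio = 27/96 = 0.28125; torque at the belt roller = 30.957 × 0.28125 = 8.7068 N·m.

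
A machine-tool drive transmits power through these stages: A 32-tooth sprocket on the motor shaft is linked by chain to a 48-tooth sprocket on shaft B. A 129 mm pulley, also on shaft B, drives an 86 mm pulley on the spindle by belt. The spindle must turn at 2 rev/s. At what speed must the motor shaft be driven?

2 rev/s

Overall ratio R = 1.5 × 0.66667 = 1.
Required input speed = output speed × R = 2 × 1 = 2 rev/s.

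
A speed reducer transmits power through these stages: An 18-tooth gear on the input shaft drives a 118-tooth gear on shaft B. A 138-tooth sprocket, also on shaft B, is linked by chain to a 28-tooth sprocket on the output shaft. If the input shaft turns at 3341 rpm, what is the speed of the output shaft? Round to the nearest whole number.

2512 rpm

Gear mesh: ratio = 118/18 = 6.5556, so shaft B turns at 3341 / 6.5556 = 509.64 rpm.
Chain: ratio = 28/138 = 0.2029, so the output shaft turns at 509.64 / 0.2029 = 2511.8 rpm.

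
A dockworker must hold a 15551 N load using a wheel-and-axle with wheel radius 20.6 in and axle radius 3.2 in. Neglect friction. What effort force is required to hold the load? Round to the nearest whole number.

Wheel-and-axle MA = R/r = 20.6/3.2 = 6.4375.
Effort = load / MA = 15551 / 6.4375 = 2415.7 N.

2416 N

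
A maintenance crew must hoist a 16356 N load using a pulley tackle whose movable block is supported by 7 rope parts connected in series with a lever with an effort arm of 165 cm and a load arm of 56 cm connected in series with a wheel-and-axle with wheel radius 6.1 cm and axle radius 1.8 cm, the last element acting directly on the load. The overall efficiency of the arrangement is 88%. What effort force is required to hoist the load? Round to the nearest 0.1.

265.9 N

Block-and-tackle MA = number of supporting rope parts = 7.
Lever MA = effort arm / load arm = 165/56 = 2.9464.
Wheel-and-axle MA = R/r = 6.1/1.8 = 3.3889.
Combined ideal MA = 7 × 2.9464 × 3.3889 = 69.896.
Actual MA = 69.896 × 0.88 = 61.508.
Effort = load / actual MA = 16356 / 61.508 = 265.92 N.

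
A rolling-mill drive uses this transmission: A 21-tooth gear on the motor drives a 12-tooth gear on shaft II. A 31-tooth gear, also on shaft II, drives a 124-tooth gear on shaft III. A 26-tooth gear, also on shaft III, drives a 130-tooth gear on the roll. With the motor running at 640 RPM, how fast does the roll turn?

56 RPM

gear mesh 12/21 = 0.57143 → 640/0.57143 = 1120 RPM
gear mesh 124/31 = 4 → 1120/4 = 280 RPM
gear mesh 130/26 = 5 → 280/5 = 56 RPM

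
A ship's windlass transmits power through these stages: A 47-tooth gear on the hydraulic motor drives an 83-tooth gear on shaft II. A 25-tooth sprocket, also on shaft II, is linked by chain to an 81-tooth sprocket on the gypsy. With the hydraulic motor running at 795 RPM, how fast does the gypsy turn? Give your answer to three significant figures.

139 RPM

the hydraulic motor → shaft II (gear mesh, 83/47): 795 ÷ 1.766 = 450.18 RPM
shaft II → the gypsy (chain, 81/25): 450.18 ÷ 3.24 = 138.94 RPM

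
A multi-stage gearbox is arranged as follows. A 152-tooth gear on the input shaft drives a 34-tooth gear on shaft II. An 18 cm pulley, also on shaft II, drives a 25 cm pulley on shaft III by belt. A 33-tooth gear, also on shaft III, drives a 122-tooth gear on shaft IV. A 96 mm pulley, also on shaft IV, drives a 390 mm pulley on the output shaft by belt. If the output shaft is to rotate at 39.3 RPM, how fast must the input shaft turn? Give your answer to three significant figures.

Overall ratio R = 0.22368 × 1.3889 × 3.697 × 4.0625 = 4.666.
Required input speed = output speed × R = 39.3 × 4.666 = 183.37 RPM.

183 RPM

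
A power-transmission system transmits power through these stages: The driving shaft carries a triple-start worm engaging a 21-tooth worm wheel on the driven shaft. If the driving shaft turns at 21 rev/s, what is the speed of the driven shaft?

3 rev/s

worm 21/3 = 7 → 21/7 = 3 rev/s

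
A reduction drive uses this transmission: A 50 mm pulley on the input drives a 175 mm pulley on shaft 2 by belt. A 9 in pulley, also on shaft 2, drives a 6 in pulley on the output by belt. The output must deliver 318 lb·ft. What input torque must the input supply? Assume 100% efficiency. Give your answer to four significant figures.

Overall ratio R = 3.5 × 0.66667 = 2.3333.
Input torque = output torque / R = 318 / 2.3333 = 136.29 lb·ft.

136.3 lb·ft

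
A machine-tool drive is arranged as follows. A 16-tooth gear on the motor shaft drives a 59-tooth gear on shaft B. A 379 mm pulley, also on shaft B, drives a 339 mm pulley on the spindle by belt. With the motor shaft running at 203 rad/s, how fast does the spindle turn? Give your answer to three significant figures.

61.5 rad/s

the motor shaft → shaft B (gear mesh, 59/16): 203 ÷ 3.6875 = 55.051 rad/s
shaft B → the spindle (belt, 339/379): 55.051 ÷ 0.89446 = 61.547 rad/s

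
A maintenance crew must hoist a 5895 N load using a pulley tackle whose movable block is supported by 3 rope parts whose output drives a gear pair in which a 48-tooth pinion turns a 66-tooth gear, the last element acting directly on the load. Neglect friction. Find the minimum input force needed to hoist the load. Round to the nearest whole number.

1429 N

Block-and-tackle MA = number of supporting rope parts = 3.
Gear pair MA = 66/48 = 1.375.
Combined ideal MA = 3 × 1.375 = 4.125.
Effort = load / MA = 5895 / 4.125 = 1429.1 N.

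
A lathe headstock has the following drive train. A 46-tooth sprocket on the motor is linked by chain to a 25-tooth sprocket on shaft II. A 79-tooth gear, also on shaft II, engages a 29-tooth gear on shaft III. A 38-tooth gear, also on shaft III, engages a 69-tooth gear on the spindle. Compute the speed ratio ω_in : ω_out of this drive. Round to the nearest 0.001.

0.362

Each stage contributes driven/driver: chain 25/46 = 0.54348, gear mesh 29/79 = 0.36709, gear mesh 69/38 = 1.8158.
Overall: 0.54348 × 0.36709 × 1.8158 = 0.36226.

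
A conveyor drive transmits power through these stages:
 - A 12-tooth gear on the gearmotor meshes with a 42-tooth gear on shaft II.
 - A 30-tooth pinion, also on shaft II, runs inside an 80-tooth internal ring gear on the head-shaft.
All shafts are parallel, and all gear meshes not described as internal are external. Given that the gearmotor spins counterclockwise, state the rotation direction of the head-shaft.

the gearmotor → shaft II: external mesh, 1 reversal → CW.
shaft II → the head-shaft: internal mesh, same direction → CW.
1 reversal in total — an odd number — so the head-shaft turns opposite to the gearmotor.

clockwise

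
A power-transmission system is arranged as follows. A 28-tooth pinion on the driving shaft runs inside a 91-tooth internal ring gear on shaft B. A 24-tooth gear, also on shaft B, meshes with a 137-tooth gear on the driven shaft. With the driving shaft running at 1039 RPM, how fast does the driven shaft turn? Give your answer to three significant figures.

the driving shaft → shaft B (internal gear, 91/28): 1039 ÷ 3.25 = 319.69 RPM
shaft B → the driven shaft (gear mesh, 137/24): 319.69 ÷ 5.7083 = 56.004 RPM

56.0 RPM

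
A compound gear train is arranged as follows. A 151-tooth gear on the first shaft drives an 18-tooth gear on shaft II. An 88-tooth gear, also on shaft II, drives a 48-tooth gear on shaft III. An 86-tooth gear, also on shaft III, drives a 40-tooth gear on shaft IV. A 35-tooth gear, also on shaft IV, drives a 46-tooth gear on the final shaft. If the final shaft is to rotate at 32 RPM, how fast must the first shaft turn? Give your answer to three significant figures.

Overall ratio R = 0.11921 × 0.54545 × 0.46512 × 1.3143 = 0.039747.
Required input speed = output speed × R = 32 × 0.039747 = 1.2719 RPM.

1.27 RPM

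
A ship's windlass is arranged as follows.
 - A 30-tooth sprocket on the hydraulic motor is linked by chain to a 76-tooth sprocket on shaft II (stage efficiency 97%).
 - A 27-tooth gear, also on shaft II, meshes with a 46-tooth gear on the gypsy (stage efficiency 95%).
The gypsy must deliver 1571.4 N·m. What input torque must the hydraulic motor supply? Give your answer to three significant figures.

395 N·m

Overall ratio R = 2.5333 × 1.7037 = 4.316; overall efficiency η = 0.97 × 0.95 = 0.9215.
Input torque = output torque / (R × η) = 1571.4 / (4.316 × 0.9215) = 395.1 N·m.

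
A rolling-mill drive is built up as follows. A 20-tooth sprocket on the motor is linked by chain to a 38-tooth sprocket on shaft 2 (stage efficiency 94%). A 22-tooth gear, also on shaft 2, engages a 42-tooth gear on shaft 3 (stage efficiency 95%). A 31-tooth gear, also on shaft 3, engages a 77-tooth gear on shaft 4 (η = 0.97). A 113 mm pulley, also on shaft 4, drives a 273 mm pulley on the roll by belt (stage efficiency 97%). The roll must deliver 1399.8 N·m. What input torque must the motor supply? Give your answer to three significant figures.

76.5 N·m

Overall ratio R = 1.9 × 1.9091 × 2.4839 × 2.4159 = 21.767; overall efficiency η = 0.94 × 0.95 × 0.97 × 0.97 = 0.8402.
Input torque = output torque / (R × η) = 1399.8 / (21.767 × 0.8402) = 76.538 N·m.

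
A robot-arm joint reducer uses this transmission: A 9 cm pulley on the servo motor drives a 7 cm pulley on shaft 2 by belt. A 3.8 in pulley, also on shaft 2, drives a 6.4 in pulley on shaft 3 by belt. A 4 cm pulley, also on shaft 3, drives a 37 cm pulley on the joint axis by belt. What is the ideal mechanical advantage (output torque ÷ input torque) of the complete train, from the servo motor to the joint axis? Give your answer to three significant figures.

Each stage contributes driven/driver: belt 7/9 = 0.77778, belt 6.4/3.8 = 1.6842, belt 37/4 = 9.25.
Overall: 0.77778 × 1.6842 × 9.25 = 12.117.

12.1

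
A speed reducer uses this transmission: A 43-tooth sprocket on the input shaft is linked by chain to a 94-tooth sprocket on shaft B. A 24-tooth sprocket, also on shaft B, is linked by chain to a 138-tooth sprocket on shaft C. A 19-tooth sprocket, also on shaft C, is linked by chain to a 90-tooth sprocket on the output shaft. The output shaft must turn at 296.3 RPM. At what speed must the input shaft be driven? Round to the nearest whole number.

17642 RPM

Overall ratio R = 2.186 × 5.75 × 4.7368 = 59.541.
Required input speed = output speed × R = 296.3 × 59.541 = 17642 RPM.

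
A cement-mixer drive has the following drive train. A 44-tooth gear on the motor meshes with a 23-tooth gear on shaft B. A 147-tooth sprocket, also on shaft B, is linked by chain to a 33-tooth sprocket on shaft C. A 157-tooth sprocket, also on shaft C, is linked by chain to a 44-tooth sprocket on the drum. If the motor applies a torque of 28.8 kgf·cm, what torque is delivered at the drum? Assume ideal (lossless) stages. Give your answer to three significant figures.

0.947 kgf·cm

After the gear mesh (23/44): 28.8 × 0.52273 = 15.055 kgf·cm
After the chain (33/147): 15.055 × 0.22449 = 3.3796 kgf·cm
After the chain (44/157): 3.3796 × 0.28025 = 0.94715 kgf·cm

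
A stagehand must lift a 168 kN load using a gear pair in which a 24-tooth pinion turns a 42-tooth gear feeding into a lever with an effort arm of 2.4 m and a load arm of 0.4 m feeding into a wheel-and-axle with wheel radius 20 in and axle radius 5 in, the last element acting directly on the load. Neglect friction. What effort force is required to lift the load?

Gear pair MA = 42/24 = 1.75.
Lever MA = effort arm / load arm = 2.4/0.4 = 6.
Wheel-and-axle MA = R/r = 20/5 = 4.
Combined ideal MA = 1.75 × 6 × 4 = 42.
Effort = load / MA = 168 / 42 = 4 kN.

4 kN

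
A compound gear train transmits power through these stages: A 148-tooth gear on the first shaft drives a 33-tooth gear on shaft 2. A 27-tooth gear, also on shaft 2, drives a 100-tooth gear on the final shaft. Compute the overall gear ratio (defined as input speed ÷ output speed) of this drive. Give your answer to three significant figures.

Each stage contributes driven/driver: gear mesh 33/148 = 0.22297, gear mesh 100/27 = 3.7037.
Overall: 0.22297 × 3.7037 = 0.82583.

0.826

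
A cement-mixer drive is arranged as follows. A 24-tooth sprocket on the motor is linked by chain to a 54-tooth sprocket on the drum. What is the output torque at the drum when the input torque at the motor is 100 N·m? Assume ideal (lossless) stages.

After the chain (54/24): 100 × 2.25 = 225 N·m

225 N·m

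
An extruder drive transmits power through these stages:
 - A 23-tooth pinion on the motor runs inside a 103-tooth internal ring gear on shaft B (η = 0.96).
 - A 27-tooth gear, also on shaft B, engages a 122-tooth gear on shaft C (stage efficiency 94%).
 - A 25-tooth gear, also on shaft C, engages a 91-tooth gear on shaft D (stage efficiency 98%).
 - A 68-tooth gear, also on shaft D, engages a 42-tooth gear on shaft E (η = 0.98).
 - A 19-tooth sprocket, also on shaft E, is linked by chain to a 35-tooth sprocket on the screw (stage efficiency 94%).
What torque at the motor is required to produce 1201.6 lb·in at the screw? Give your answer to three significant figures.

17.6 lb·in

Overall ratio R = 4.4783 × 4.5185 × 3.64 × 0.61765 × 1.8421 = 83.803; overall efficiency η = 0.96 × 0.94 × 0.98 × 0.98 × 0.94 = 0.8147.
Input torque = output torque / (R × η) = 1201.6 / (83.803 × 0.8147) = 17.6 lb·in.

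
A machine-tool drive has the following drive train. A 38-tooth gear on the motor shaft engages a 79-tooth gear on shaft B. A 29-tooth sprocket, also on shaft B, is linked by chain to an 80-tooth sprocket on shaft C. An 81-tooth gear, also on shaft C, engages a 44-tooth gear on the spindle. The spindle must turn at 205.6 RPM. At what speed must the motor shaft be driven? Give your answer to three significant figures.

641 RPM

Overall ratio R = 2.0789 × 2.7586 × 0.54321 = 3.1153.
Required input speed = output speed × R = 205.6 × 3.1153 = 640.51 RPM.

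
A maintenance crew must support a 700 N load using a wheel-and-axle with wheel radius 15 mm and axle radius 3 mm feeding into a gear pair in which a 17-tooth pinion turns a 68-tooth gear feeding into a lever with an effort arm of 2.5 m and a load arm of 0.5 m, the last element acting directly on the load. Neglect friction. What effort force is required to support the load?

Wheel-and-axle MA = R/r = 15/3 = 5.
Gear pair MA = 68/17 = 4.
Lever MA = effort arm / load arm = 2.5/0.5 = 5.
Combined ideal MA = 5 × 4 × 5 = 100.
Effort = load / MA = 700 / 100 = 7 N.

7 N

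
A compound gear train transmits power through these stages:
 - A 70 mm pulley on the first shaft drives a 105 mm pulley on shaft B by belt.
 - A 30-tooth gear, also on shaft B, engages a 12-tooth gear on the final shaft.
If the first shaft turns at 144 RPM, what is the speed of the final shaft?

belt 105/70 = 1.5 → 144/1.5 = 96 RPM
gear mesh 12/30 = 0.4 → 96/0.4 = 240 RPM

240 RPM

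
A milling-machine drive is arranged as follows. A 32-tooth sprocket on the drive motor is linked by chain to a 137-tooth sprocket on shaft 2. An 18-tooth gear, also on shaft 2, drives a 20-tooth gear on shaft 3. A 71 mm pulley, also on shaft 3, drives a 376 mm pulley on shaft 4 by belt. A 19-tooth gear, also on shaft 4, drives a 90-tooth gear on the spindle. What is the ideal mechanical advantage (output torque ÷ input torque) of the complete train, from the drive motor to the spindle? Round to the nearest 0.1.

Each stage contributes driven/driver: chain 137/32 = 4.2812, gear mesh 20/18 = 1.1111, belt 376/71 = 5.2958, gear mesh 90/19 = 4.7368.
Overall: 4.2812 × 1.1111 × 5.2958 × 4.7368 = 119.33.

119.3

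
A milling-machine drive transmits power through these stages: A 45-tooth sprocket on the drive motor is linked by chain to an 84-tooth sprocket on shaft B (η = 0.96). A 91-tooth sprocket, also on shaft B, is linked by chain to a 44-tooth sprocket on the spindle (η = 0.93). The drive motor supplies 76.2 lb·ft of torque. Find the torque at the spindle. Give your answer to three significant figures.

61.4 lb·ft

Chain: ratio = 84/45 = 1.8667; torque at shaft B = 76.2 × 1.8667 × 0.96 = 136.55 lb·ft.
Chain: ratio = 44/91 = 0.48352; torque at the spindle = 136.55 × 0.48352 × 0.93 = 61.403 lb·ft.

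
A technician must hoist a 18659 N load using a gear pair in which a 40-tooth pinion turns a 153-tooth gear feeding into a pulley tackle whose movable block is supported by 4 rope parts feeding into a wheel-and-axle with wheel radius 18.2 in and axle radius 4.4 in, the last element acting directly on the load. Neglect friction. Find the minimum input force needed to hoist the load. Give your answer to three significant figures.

Gear pair MA = 153/40 = 3.825.
Block-and-tackle MA = number of supporting rope parts = 4.
Wheel-and-axle MA = R/r = 18.2/4.4 = 4.1364.
Combined ideal MA = 3.825 × 4 × 4.1364 = 63.286.
Effort = load / MA = 18659 / 63.286 = 294.83 N.

295 N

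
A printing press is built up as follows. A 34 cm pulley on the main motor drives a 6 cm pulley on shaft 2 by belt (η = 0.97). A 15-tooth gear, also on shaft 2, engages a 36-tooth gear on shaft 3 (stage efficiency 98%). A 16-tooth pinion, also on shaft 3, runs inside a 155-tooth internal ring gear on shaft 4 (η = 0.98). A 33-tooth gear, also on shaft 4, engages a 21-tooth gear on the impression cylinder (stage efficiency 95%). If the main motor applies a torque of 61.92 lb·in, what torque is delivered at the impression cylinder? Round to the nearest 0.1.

143.1 lb·in

Belt: ratio = 6/34 = 0.17647; torque at shaft 2 = 61.92 × 0.17647 × 0.97 = 10.599 lb·in.
Gear mesh: ratio = 36/15 = 2.4; torque at shaft 3 = 10.599 × 2.4 × 0.98 = 24.929 lb·in.
Internal gear: ratio = 155/16 = 9.6875; torque at shaft 4 = 24.929 × 9.6875 × 0.98 = 236.67 lb·in.
Gear mesh: ratio = 21/33 = 0.63636; torque at the impression cylinder = 236.67 × 0.63636 × 0.95 = 143.08 lb·in.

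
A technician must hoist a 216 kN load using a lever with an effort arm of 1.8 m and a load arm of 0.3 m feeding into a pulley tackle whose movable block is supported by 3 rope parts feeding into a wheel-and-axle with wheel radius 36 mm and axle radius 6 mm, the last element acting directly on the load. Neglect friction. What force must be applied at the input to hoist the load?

2 kN

Lever MA = effort arm / load arm = 1.8/0.3 = 6.
Block-and-tackle MA = number of supporting rope parts = 3.
Wheel-and-axle MA = R/r = 36/6 = 6.
Combined ideal MA = 6 × 3 × 6 = 108.
Effort = load / MA = 216 / 108 = 2 kN.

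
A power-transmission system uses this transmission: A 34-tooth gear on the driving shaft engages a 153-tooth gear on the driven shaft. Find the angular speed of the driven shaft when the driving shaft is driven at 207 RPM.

Gear mesh: ratio = 153/34 = 4.5, so the driven shaft turns at 207 / 4.5 = 46 RPM.

46 RPM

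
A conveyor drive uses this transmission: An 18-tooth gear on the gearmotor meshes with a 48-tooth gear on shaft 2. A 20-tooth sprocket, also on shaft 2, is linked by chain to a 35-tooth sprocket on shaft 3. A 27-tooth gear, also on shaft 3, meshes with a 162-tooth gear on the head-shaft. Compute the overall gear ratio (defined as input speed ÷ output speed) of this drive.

Each stage contributes driven/driver: gear mesh 48/18 = 2.6667, chain 35/20 = 1.75, gear mesh 162/27 = 6.
Overall: 2.6667 × 1.75 × 6 = 28.

28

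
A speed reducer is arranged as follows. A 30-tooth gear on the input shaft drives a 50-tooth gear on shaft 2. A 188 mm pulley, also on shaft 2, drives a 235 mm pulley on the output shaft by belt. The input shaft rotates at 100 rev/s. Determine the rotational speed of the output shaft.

48 rev/s

gear mesh 50/30 = 1.6667 → 100/1.6667 = 60 rev/s
belt 235/188 = 1.25 → 60/1.25 = 48 rev/s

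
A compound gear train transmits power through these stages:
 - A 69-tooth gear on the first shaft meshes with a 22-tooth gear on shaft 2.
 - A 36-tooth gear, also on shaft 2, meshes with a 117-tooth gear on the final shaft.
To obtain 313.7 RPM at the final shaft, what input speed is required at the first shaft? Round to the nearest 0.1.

325.1 RPM

Overall ratio R = 0.31884 × 3.25 = 1.0362.
Required input speed = output speed × R = 313.7 × 1.0362 = 325.07 RPM.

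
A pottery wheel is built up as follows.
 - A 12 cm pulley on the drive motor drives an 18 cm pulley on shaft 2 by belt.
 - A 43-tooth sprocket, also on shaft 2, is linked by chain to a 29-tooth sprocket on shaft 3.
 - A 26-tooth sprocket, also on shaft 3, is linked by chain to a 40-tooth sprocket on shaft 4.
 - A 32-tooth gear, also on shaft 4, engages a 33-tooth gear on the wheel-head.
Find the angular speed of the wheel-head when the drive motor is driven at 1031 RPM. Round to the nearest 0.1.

642.4 RPM

belt 18/12 = 1.5 → 1031/1.5 = 687.33 RPM
chain 29/43 = 0.67442 → 687.33/0.67442 = 1019.1 RPM
chain 40/26 = 1.5385 → 1019.1/1.5385 = 662.45 RPM
gear mesh 33/32 = 1.0312 → 662.45/1.0312 = 642.37 RPM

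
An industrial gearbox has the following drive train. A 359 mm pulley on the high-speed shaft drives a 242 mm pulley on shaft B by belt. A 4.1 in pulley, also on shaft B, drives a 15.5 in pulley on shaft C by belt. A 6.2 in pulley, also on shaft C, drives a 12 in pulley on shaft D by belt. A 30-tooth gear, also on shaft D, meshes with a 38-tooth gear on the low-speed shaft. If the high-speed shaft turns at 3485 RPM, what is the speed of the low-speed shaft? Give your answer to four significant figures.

belt 242/359 = 0.67409 → 3485/0.67409 = 5169.9 RPM
belt 15.5/4.1 = 3.7805 → 5169.9/3.7805 = 1367.5 RPM
belt 12/6.2 = 1.9355 → 1367.5/1.9355 = 706.55 RPM
gear mesh 38/30 = 1.2667 → 706.55/1.2667 = 557.8 RPM

557.8 RPM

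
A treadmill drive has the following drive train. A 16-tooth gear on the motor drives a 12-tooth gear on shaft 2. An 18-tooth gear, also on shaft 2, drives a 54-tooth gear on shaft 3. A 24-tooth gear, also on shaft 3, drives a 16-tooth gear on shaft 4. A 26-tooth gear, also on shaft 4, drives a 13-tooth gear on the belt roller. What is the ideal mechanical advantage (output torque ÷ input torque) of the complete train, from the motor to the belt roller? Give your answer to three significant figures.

0.750

Each stage contributes driven/driver: gear mesh 12/16 = 0.75, gear mesh 54/18 = 3, gear mesh 16/24 = 0.66667, gear mesh 13/26 = 0.5.
Overall: 0.75 × 3 × 0.66667 × 0.5 = 0.75.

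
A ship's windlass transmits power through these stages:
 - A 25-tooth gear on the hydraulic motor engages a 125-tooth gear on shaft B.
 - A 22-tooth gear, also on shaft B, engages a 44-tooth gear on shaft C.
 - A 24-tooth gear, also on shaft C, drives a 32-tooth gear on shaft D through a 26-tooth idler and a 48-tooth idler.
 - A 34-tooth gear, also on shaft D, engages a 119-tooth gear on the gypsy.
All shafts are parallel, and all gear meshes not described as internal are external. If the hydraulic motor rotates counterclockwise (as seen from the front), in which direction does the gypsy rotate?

counterclockwise

the hydraulic motor → shaft B: external mesh, 1 reversal → CW.
shaft B → shaft C: external mesh, 1 reversal → CCW.
shaft C → shaft D: driver → idler → idler → driven is 3 external meshes, 3 reversals → CW.
shaft D → the gypsy: external mesh, 1 reversal → CCW.
6 reversals in total — an even number — so the gypsy turns the same way as the hydraulic motor.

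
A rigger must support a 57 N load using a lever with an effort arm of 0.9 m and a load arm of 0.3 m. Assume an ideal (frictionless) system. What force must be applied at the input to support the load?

Lever MA = effort arm / load arm = 0.9/0.3 = 3.
Effort = load / MA = 57 / 3 = 19 N.

19 N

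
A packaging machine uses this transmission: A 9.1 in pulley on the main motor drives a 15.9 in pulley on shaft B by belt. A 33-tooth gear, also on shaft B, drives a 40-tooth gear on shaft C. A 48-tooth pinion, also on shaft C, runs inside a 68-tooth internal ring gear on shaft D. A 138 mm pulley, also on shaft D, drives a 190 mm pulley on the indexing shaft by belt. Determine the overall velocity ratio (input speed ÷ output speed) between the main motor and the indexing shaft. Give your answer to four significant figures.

Each stage contributes driven/driver: belt 15.9/9.1 = 1.7473, gear mesh 40/33 = 1.2121, internal gear 68/48 = 1.4167, belt 190/138 = 1.3768.
Overall: 1.7473 × 1.2121 × 1.4167 × 1.3768 = 4.1309.

4.131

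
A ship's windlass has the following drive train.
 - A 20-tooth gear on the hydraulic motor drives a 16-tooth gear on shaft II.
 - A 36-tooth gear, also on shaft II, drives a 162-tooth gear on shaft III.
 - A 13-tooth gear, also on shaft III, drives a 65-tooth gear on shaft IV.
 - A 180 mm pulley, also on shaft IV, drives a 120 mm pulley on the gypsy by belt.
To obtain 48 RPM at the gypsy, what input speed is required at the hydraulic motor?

576 RPM

Overall ratio R = 0.8 × 4.5 × 5 × 0.66667 = 12.
Required input speed = output speed × R = 48 × 12 = 576 RPM.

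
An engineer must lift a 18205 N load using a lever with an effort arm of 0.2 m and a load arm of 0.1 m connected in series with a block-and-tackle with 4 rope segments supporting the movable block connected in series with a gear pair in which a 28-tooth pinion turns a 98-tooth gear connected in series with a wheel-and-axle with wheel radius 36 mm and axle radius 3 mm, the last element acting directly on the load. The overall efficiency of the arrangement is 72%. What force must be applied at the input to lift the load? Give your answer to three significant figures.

75.3 N

Lever MA = effort arm / load arm = 0.2/0.1 = 2.
Block-and-tackle MA = number of supporting rope parts = 4.
Gear pair MA = 98/28 = 3.5.
Wheel-and-axle MA = R/r = 36/3 = 12.
Combined ideal MA = 2 × 4 × 3.5 × 12 = 336.
Actual MA = 336 × 0.72 = 241.92.
Effort = load / actual MA = 18205 / 241.92 = 75.252 N.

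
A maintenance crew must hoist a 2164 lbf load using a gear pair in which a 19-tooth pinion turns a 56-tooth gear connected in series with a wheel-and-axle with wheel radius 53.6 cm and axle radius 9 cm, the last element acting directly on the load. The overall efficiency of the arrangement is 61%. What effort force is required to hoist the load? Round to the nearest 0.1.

Gear pair MA = 56/19 = 2.9474.
Wheel-and-axle MA = R/r = 53.6/9 = 5.9556.
Combined ideal MA = 2.9474 × 5.9556 = 17.553.
Actual MA = 17.553 × 0.61 = 10.707.
Effort = load / actual MA = 2164 / 10.707 = 202.1 lbf.

202.1 lbf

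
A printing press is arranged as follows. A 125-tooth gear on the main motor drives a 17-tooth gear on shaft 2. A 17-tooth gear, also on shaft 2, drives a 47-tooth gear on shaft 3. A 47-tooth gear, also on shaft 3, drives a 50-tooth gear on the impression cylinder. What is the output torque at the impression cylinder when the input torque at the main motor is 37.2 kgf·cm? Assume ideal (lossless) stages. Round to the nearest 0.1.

14.9 kgf·cm

Gear mesh: ratio = 17/125 = 0.136; torque at shaft 2 = 37.2 × 0.136 = 5.0592 kgf·cm.
Gear mesh: ratio = 47/17 = 2.7647; torque at shaft 3 = 5.0592 × 2.7647 = 13.987 kgf·cm.
Gear mesh: ratio = 50/47 = 1.0638; torque at the impression cylinder = 13.987 × 1.0638 = 14.88 kgf·cm.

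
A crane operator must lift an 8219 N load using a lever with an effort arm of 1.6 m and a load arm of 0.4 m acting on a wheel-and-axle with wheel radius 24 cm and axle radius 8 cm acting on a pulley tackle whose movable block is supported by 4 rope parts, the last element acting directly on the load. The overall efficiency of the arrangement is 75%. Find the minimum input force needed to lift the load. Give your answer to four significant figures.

228.3 N

Lever MA = effort arm / load arm = 1.6/0.4 = 4.
Wheel-and-axle MA = R/r = 24/8 = 3.
Block-and-tackle MA = number of supporting rope parts = 4.
Combined ideal MA = 4 × 3 × 4 = 48.
Actual MA = 48 × 0.75 = 36.
Effort = load / actual MA = 8219 / 36 = 228.31 N.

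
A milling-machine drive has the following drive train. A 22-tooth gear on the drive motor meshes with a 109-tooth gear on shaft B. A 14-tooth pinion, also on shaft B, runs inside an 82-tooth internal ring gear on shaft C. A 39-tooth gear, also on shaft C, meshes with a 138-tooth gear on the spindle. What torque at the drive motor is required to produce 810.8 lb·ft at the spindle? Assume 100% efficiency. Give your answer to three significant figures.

Overall ratio R = 4.9545 × 5.8571 × 3.5385 = 102.68.
Input torque = output torque / R = 810.8 / 102.68 = 7.896 lb·ft.

7.90 lb·ft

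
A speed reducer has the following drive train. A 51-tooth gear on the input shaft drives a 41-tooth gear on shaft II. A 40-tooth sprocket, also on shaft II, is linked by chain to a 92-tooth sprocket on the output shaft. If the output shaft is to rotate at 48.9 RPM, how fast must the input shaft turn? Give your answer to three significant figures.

Overall ratio R = 0.80392 × 2.3 = 1.849.
Required input speed = output speed × R = 48.9 × 1.849 = 90.417 RPM.

90.4 RPM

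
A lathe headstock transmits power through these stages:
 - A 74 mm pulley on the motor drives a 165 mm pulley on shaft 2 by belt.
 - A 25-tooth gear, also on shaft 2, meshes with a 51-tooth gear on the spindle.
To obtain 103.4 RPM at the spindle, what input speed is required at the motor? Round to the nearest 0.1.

470.3 RPM

Overall ratio R = 2.2297 × 2.04 = 4.5486.
Required input speed = output speed × R = 103.4 × 4.5486 = 470.33 RPM.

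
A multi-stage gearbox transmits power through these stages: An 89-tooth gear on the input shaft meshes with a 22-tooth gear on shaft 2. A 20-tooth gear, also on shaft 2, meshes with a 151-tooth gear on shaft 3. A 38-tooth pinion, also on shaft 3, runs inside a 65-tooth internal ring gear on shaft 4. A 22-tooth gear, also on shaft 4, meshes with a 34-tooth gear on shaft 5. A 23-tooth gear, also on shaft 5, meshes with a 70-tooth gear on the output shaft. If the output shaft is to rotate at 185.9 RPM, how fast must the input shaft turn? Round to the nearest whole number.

2791 RPM

Overall ratio R = 0.24719 × 7.55 × 1.7105 × 1.5455 × 3.0435 = 15.015.
Required input speed = output speed × R = 185.9 × 15.015 = 2791.4 RPM.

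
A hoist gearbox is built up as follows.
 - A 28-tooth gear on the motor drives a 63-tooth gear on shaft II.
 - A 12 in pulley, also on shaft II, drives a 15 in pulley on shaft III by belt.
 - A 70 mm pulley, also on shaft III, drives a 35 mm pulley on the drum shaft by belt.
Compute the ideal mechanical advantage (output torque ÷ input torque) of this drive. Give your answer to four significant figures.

Each stage contributes driven/driver: gear mesh 63/28 = 2.25, belt 15/12 = 1.25, belt 35/70 = 0.5.
Overall: 2.25 × 1.25 × 0.5 = 1.4062.

1.406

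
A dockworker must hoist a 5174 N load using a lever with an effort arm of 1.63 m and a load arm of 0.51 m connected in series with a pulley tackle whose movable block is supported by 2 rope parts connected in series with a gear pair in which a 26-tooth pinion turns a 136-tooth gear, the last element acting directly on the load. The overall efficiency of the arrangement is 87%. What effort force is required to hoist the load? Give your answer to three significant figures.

Lever MA = effort arm / load arm = 1.63/0.51 = 3.1961.
Block-and-tackle MA = number of supporting rope parts = 2.
Gear pair MA = 136/26 = 5.2308.
Combined ideal MA = 3.1961 × 2 × 5.2308 = 33.436.
Actual MA = 33.436 × 0.87 = 29.089.
Effort = load / actual MA = 5174 / 29.089 = 177.87 N.

178 N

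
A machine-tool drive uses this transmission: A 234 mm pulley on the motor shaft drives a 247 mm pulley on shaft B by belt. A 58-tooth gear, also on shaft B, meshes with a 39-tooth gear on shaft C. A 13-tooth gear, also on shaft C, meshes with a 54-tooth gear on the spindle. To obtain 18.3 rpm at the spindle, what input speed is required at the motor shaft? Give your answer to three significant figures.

54.0 rpm

Overall ratio R = 1.0556 × 0.67241 × 4.1538 = 2.9483.
Required input speed = output speed × R = 18.3 × 2.9483 = 53.953 rpm.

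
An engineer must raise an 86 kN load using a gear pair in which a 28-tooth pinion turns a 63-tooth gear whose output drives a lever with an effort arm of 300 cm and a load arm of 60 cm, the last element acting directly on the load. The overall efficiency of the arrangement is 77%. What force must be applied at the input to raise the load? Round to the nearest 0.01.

Gear pair MA = 63/28 = 2.25.
Lever MA = effort arm / load arm = 300/60 = 5.
Combined ideal MA = 2.25 × 5 = 11.25.
Actual MA = 11.25 × 0.77 = 8.6625.
Effort = load / actual MA = 86 / 8.6625 = 9.9278 kN.

9.93 kN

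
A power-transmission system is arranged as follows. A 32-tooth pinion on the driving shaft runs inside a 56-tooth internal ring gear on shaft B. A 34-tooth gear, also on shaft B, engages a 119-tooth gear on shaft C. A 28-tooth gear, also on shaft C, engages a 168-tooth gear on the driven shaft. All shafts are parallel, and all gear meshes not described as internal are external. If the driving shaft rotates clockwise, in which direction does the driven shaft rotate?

the driving shaft → shaft B: internal mesh, same direction → CW.
shaft B → shaft C: external mesh, 1 reversal → CCW.
shaft C → the driven shaft: external mesh, 1 reversal → CW.
2 reversals in total — an even number — so the driven shaft turns the same way as the driving shaft.

clockwise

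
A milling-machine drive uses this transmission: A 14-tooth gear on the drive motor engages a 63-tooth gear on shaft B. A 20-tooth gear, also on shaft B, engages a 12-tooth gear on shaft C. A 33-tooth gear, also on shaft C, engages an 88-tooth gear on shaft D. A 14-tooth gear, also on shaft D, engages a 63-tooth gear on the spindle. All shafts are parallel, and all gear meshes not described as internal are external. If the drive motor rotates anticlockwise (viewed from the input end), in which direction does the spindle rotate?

the drive motor → shaft B: external mesh, 1 reversal → CW.
shaft B → shaft C: external mesh, 1 reversal → CCW.
shaft C → shaft D: external mesh, 1 reversal → CW.
shaft D → the spindle: external mesh, 1 reversal → CCW.
4 reversals in total — an even number — so the spindle turns the same way as the drive motor.

anticlockwise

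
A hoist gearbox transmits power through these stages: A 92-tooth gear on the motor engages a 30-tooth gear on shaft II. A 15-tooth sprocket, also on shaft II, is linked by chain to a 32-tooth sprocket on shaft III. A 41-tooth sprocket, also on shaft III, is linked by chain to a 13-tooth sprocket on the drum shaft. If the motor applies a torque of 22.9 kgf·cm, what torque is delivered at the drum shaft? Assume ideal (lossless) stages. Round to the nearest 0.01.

5.05 kgf·cm

After the gear mesh (30/92): 22.9 × 0.32609 = 7.4674 kgf·cm
After the chain (32/15): 7.4674 × 2.1333 = 15.93 kgf·cm
After the chain (13/41): 15.93 × 0.31707 = 5.0511 kgf·cm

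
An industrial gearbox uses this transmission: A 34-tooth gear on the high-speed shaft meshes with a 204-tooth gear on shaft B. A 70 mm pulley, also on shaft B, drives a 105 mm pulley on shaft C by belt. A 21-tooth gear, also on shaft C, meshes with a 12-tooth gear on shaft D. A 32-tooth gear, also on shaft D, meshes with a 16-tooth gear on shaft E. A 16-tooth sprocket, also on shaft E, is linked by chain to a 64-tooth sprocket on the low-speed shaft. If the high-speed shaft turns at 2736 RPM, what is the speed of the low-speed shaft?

Gear mesh: ratio = 204/34 = 6, so shaft B turns at 2736 / 6 = 456 RPM.
Belt: ratio = 105/70 = 1.5, so shaft C turns at 456 / 1.5 = 304 RPM.
Gear mesh: ratio = 12/21 = 0.57143, so shaft D turns at 304 / 0.57143 = 532 RPM.
Gear mesh: ratio = 16/32 = 0.5, so shaft E turns at 532 / 0.5 = 1064 RPM.
Chain: ratio = 64/16 = 4, so the low-speed shaft turns at 1064 / 4 = 266 RPM.

266 RPM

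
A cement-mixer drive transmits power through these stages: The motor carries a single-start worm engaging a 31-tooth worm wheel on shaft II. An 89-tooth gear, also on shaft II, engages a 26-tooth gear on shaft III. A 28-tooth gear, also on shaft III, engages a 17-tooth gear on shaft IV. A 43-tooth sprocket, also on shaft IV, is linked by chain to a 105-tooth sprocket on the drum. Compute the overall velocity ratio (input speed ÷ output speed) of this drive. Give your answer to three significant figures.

13.4

Each stage contributes driven/driver: worm 31/1 = 31, gear mesh 26/89 = 0.29213, gear mesh 17/28 = 0.60714, chain 105/43 = 2.4419.
Overall: 31 × 0.29213 × 0.60714 × 2.4419 = 13.426.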